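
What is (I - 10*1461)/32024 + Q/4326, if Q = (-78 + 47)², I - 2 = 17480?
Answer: 5399917/17316978 ≈ 0.31183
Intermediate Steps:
I = 17482 (I = 2 + 17480 = 17482)
Q = 961 (Q = (-31)² = 961)
(I - 10*1461)/32024 + Q/4326 = (17482 - 10*1461)/32024 + 961/4326 = (17482 - 14610)*(1/32024) + 961*(1/4326) = 2872*(1/32024) + 961/4326 = 359/4003 + 961/4326 = 5399917/17316978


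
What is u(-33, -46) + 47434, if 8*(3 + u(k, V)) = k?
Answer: 379415/8 ≈ 47427.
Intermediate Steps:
u(k, V) = -3 + k/8
u(-33, -46) + 47434 = (-3 + (1/8)*(-33)) + 47434 = (-3 - 33/8) + 47434 = -57/8 + 47434 = 379415/8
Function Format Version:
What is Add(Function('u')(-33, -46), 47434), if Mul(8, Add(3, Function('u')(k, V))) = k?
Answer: Rational(379415, 8) ≈ 47427.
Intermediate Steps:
Function('u')(k, V) = Add(-3, Mul(Rational(1, 8), k))
Add(Function('u')(-33, -46), 47434) = Add(Add(-3, Mul(Rational(1, 8), -33)), 47434) = Add(Add(-3, Rational(-33, 8)), 47434) = Add(Rational(-57, 8), 47434) = Rational(379415, 8)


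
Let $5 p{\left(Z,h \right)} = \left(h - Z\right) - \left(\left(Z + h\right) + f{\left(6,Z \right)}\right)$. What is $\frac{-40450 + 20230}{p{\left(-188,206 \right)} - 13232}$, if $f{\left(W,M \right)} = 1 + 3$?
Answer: $\frac{25275}{16447} \approx 1.5368$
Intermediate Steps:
$f{\left(W,M \right)} = 4$
$p{\left(Z,h \right)} = - \frac{4}{5} - \frac{2 Z}{5}$ ($p{\left(Z,h \right)} = \frac{\left(h - Z\right) - \left(\left(Z + h\right) + 4\right)}{5} = \frac{\left(h - Z\right) - \left(4 + Z + h\right)}{5} = \frac{-4 - 2 Z}{5} = - \frac{4}{5} - \frac{2 Z}{5}$)
$\frac{-40450 + 20230}{p{\left(-188,206 \right)} - 13232} = \frac{-40450 + 20230}{\left(- \frac{4}{5} - - \frac{376}{5}\right) - 13232} = - \frac{20220}{\left(- \frac{4}{5} + \frac{376}{5}\right) - 13232} = - \frac{20220}{\frac{372}{5} - 13232} = - \frac{20220}{- \frac{65788}{5}} = \left(-20220\right) \left(- \frac{5}{65788}\right) = \frac{25275}{16447}$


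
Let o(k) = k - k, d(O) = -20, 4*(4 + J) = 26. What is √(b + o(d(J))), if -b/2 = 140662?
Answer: 2*I*√70331 ≈ 530.4*I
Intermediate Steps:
J = 5/2 (J = -4 + (¼)*26 = -4 + 13/2 = 5/2 ≈ 2.5000)
o(k) = 0
b = -281324 (b = -2*140662 = -281324)
√(b + o(d(J))) = √(-281324 + 0) = √(-281324) = 2*I*√70331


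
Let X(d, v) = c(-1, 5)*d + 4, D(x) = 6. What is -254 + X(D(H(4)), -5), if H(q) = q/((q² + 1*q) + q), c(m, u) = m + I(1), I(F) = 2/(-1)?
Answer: -268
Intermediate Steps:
I(F) = -2 (I(F) = 2*(-1) = -2)
c(m, u) = -2 + m (c(m, u) = m - 2 = -2 + m)
H(q) = q/(q² + 2*q) (H(q) = q/((q² + q) + q) = q/((q + q²) + q) = q/(q² + 2*q))
X(d, v) = 4 - 3*d (X(d, v) = (-2 - 1)*d + 4 = -3*d + 4 = 4 - 3*d)
-254 + X(D(H(4)), -5) = -254 + (4 - 3*6) = -254 + (4 - 18) = -254 - 14 = -268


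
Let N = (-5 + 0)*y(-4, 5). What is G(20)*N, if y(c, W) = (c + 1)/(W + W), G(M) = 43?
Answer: 129/2 ≈ 64.500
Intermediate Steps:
y(c, W) = (1 + c)/(2*W) (y(c, W) = (1 + c)/((2*W)) = (1 + c)*(1/(2*W)) = (1 + c)/(2*W))
N = 3/2 (N = (-5 + 0)*((½)*(1 - 4)/5) = -5*(-3)/(2*5) = -5*(-3/10) = 3/2 ≈ 1.5000)
G(20)*N = 43*(3/2) = 129/2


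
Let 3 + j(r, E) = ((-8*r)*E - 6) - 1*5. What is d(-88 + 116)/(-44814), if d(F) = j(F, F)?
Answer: 449/3201 ≈ 0.14027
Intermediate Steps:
j(r, E) = -14 - 8*E*r (j(r, E) = -3 + (((-8*r)*E - 6) - 1*5) = -3 + ((-8*E*r - 6) - 5) = -3 + ((-6 - 8*E*r) - 5) = -3 + (-11 - 8*E*r) = -14 - 8*E*r)
d(F) = -14 - 8*F**2 (d(F) = -14 - 8*F*F = -14 - 8*F**2)
d(-88 + 116)/(-44814) = (-14 - 8*(-88 + 116)**2)/(-44814) = (-14 - 8*28**2)*(-1/44814) = (-14 - 8*784)*(-1/44814) = (-14 - 6272)*(-1/44814) = -6286*(-1/44814) = 449/3201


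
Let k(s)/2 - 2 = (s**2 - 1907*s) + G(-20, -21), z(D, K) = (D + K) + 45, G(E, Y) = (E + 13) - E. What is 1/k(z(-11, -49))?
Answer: 1/57690 ≈ 1.7334e-5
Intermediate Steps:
G(E, Y) = 13 (G(E, Y) = (13 + E) - E = 13)
z(D, K) = 45 + D + K
k(s) = 30 - 3814*s + 2*s**2 (k(s) = 4 + 2*((s**2 - 1907*s) + 13) = 4 + 2*(13 + s**2 - 1907*s) = 4 + (26 - 3814*s + 2*s**2) = 30 - 3814*s + 2*s**2)
1/k(z(-11, -49)) = 1/(30 - 3814*(45 - 11 - 49) + 2*(45 - 11 - 49)**2) = 1/(30 - 3814*(-15) + 2*(-15)**2) = 1/(30 + 57210 + 2*225) = 1/(30 + 57210 + 450) = 1/57690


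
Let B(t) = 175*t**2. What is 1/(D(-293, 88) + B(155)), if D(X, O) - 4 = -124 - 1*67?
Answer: 1/4204188 ≈ 2.3786e-7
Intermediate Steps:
D(X, O) = -187 (D(X, O) = 4 + (-124 - 1*67) = 4 + (-124 - 67) = 4 - 191 = -187)
1/(D(-293, 88) + B(155)) = 1/(-187 + 175*155**2) = 1/(-187 + 175*24025) = 1/(-187 + 4204375) = 1/4204188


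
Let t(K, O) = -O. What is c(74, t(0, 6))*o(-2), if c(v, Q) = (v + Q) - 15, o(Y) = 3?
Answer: 159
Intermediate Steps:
c(v, Q) = -15 + Q + v (c(v, Q) = (Q + v) - 15 = -15 + Q + v)
c(74, t(0, 6))*o(-2) = (-15 - 1*6 + 74)*3 = (-15 - 6 + 74)*3 = 53*3 = 159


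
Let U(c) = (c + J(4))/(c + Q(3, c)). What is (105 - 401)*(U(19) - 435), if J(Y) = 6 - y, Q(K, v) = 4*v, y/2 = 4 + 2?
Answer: 12228352/95 ≈ 1.2872e+5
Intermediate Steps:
y = 12 (y = 2*(4 + 2) = 2*6 = 12)
J(Y) = -6 (J(Y) = 6 - 1*12 = 6 - 12 = -6)
U(c) = (-6 + c)/(5*c) (U(c) = (c - 6)/(c + 4*c) = (-6 + c)/((5*c)) = (-6 + c)*(1/(5*c)) = (-6 + c)/(5*c))
(105 - 401)*(U(19) - 435) = (105 - 401)*((⅕)*(-6 + 19)/19 - 435) = -296*((⅕)*(1/19)*13 - 435) = -296*(13/95 - 435) = -296*(-41312/95) = 12228352/95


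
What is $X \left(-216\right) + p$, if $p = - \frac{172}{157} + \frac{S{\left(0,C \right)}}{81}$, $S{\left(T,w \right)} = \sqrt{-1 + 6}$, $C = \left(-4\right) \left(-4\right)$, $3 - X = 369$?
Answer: $\frac{12411620}{157} + \frac{\sqrt{5}}{81} \approx 79055.0$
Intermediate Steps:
$X = -366$ ($X = 3 - 369 = -366$)
$C = 16$
$S{\left(T,w \right)} = \sqrt{5}$
$p = - \frac{172}{157} + \frac{\sqrt{5}}{81} \approx -1.0679$
$X \left(-216\right) + p = \left(-366\right) \left(-216\right) - \left(\frac{172}{157} - \frac{\sqrt{5}}{81}\right) = 79056 - \left(\frac{172}{157} - \frac{\sqrt{5}}{81}\right) = \frac{12411620}{157} + \frac{\sqrt{5}}{81}$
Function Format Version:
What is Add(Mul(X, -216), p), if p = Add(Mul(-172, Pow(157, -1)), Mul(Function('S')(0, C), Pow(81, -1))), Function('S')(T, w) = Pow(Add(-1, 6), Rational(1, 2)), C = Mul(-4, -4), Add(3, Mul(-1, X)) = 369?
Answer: Add(Rational(12411620, 157), Mul(Rational(1, 81), Pow(5, Rational(1, 2)))) ≈ 79055.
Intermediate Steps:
X = -366 (X = Add(3, Mul(-1, 369)) = Add(3, -369) = -366)
C = 16
Function('S')(T, w) = Pow(5, Rational(1, 2))
p = Add(Rational(-172, 157), Mul(Rational(1, 81), Pow(5, Rational(1, 2)))) (p = Add(Mul(-172, Pow(157, -1)), Mul(Pow(5, Rational(1, 2)), Pow(81, -1))) = Add(Mul(-172, Rational(1, 157)), Mul(Pow(5, Rational(1, 2)), Rational(1, 81))) = Add(Rational(-172, 157), Mul(Rational(1, 81), Pow(5, Rational(1, 2)))) ≈ -1.0679)
Add(Mul(X, -216), p) = Add(Mul(-366, -216), Add(Rational(-172, 157), Mul(Rational(1, 81), Pow(5, Rational(1, 2))))) = Add(79056, Add(Rational(-172, 157), Mul(Rational(1, 81), Pow(5, Rational(1, 2))))) = Add(Rational(12411620, 157), Mul(Rational(1, 81), Pow(5, Rational(1, 2))))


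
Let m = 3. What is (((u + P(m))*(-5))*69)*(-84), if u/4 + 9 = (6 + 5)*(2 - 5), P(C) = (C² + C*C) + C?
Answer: -4260060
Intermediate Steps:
P(C) = C + 2*C² (P(C) = (C² + C²) + C = 2*C² + C = C + 2*C²)
u = -168 (u = -36 + 4*((6 + 5)*(2 - 5)) = -36 + 4*(11*(-3)) = -36 + 4*(-33) = -36 - 132 = -168)
(((u + P(m))*(-5))*69)*(-84) = (((-168 + 3*(1 + 2*3))*(-5))*69)*(-84) = (((-168 + 3*(1 + 6))*(-5))*69)*(-84) = (((-168 + 3*7)*(-5))*69)*(-84) = (((-168 + 21)*(-5))*69)*(-84) = (-147*(-5)*69)*(-84) = (735*69)*(-84) = 50715*(-84) = -4260060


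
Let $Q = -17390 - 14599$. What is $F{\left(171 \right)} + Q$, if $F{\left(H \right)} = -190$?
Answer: $-32179$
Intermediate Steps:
$Q = -31989$ ($Q = -17390 - 14599 = -31989$)
$F{\left(171 \right)} + Q = -190 - 31989 = -32179$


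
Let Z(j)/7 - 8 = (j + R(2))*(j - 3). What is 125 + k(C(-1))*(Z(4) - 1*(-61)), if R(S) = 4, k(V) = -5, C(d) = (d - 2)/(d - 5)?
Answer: -740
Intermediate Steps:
C(d) = (-2 + d)/(-5 + d)
Z(j) = 56 + 7*(-3 + j)*(4 + j) (Z(j) = 56 + 7*((j + 4)*(j - 3)) = 56 + 7*((4 + j)*(-3 + j)) = 56 + 7*((-3 + j)*(4 + j)) = 56 + 7*(-3 + j)*(4 + j))
125 + k(C(-1))*(Z(4) - 1*(-61)) = 125 - 5*((-28 + 7*4 + 7*4²) - 1*(-61)) = 125 - 5*((-28 + 28 + 7*16) + 61) = 125 - 5*((-28 + 28 + 112) + 61) = 125 - 5*(112 + 61) = 125 - 5*173 = 125 - 865 = -740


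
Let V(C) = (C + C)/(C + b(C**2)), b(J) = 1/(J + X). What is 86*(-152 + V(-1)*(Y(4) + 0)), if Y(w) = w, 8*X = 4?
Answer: -11008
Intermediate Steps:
X = 1/2 (X = (1/8)*4 = 1/2 ≈ 0.50000)
b(J) = 1/(1/2 + J) (b(J) = 1/(J + 1/2) = 1/(1/2 + J))
V(C) = 2*C/(C + 2/(1 + 2*C**2)) (V(C) = (C + C)/(C + 2/(1 + 2*C**2)) = (2*C)/(C + 2/(1 + 2*C**2)) = 2*C/(C + 2/(1 + 2*C**2)))
86*(-152 + V(-1)*(Y(4) + 0)) = 86*(-152 + ((2*(-1) + 4*(-1)**3)/(2 - 1 + 2*(-1)**3))*(4 + 0)) = 86*(-152 + ((-2 + 4*(-1))/(2 - 1 + 2*(-1)))*4) = 86*(-152 + ((-2 - 4)/(2 - 1 - 2))*4) = 86*(-152 + (-6/(-1))*4) = 86*(-152 - 1*(-6)*4) = 86*(-152 + 6*4) = 86*(-152 + 24) = 86*(-128) = -11008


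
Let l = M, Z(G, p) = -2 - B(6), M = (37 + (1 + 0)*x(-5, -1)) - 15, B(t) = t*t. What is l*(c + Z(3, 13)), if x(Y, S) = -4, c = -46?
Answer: -1512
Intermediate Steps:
B(t) = t**2
M = 18 (M = (37 + (1 + 0)*(-4)) - 15 = (37 + 1*(-4)) - 15 = (37 - 4) - 15 = 33 - 15 = 18)
Z(G, p) = -38 (Z(G, p) = -2 - 1*6**2 = -2 - 1*36 = -2 - 36 = -38)
l = 18
l*(c + Z(3, 13)) = 18*(-46 - 38) = 18*(-84) = -1512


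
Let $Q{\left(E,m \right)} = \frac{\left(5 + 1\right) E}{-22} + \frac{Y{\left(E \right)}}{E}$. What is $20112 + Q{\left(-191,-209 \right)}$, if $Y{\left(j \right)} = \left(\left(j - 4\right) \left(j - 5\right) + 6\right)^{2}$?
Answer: $- \frac{16031133081}{2101} \approx -7.6302 \cdot 10^{6}$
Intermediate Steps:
$Y{\left(j \right)} = \left(6 + \left(-5 + j\right) \left(-4 + j\right)\right)^{2}$ ($Y{\left(j \right)} = \left(\left(-4 + j\right) \left(-5 + j\right) + 6\right)^{2} = \left(\left(-5 + j\right) \left(-4 + j\right) + 6\right)^{2} = \left(6 + \left(-5 + j\right) \left(-4 + j\right)\right)^{2}$)
$Q{\left(E,m \right)} = - \frac{3 E}{11} + \frac{\left(26 + E^{2} - 9 E\right)^{2}}{E}$ ($Q{\left(E,m \right)} = \frac{\left(5 + 1\right) E}{-22} + \frac{\left(26 + E^{2} - 9 E\right)^{2}}{E} = 6 E \left(- \frac{1}{22}\right) + \frac{\left(26 + E^{2} - 9 E\right)^{2}}{E} = - \frac{3 E}{11} + \frac{\left(26 + E^{2} - 9 E\right)^{2}}{E}$)
$20112 + Q{\left(-191,-209 \right)} = 20112 + \left(\left(- \frac{3}{11}\right) \left(-191\right) + \frac{\left(26 + \left(-191\right)^{2} - -1719\right)^{2}}{-191}\right) = 20112 + \left(\frac{573}{11} - \frac{\left(26 + 36481 + 1719\right)^{2}}{191}\right) = 20112 + \left(\frac{573}{11} - \frac{38226^{2}}{191}\right) = 20112 + \left(\frac{573}{11} - \frac{1461227076}{191}\right) = 20112 - \frac{16073388393}{2101} = - \frac{16031133081}{2101}$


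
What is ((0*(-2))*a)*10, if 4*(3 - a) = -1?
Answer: 0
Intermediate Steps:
a = 13/4 (a = 3 - 1/4*(-1) = 3 + 1/4 = 13/4 ≈ 3.2500)
((0*(-2))*a)*10 = ((0*(-2))*(13/4))*10 = (0*(13/4))*10 = 0*10 = 0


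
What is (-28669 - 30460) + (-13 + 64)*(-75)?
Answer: -62954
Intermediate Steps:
(-28669 - 30460) + (-13 + 64)*(-75) = -59129 + 51*(-75) = -59129 - 3825 = -62954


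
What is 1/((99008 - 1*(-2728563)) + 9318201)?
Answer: 1/12145772 ≈ 8.2333e-8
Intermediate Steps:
1/((99008 - 1*(-2728563)) + 9318201) = 1/((99008 + 2728563) + 9318201) = 1/(2827571 + 9318201) = 1/12145772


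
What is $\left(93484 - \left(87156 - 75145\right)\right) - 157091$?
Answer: $-75618$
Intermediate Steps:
$\left(93484 - \left(87156 - 75145\right)\right) - 157091 = \left(93484 - 12011\right) - 157091 = 81473 - 157091 = -75618$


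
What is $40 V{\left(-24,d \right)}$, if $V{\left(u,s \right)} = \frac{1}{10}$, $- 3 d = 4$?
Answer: $4$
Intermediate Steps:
$d = - \frac{4}{3}$ ($d = \left(- \frac{1}{3}\right) 4 = - \frac{4}{3} \approx -1.3333$)
$V{\left(u,s \right)} = \frac{1}{10}$
$40 V{\left(-24,d \right)} = 40 \cdot \frac{1}{10} = 4$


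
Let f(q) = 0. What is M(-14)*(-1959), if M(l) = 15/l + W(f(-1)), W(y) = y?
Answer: 29385/14 ≈ 2098.9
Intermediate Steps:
M(l) = 15/l (M(l) = 15/l + 0 = 15/l)
M(-14)*(-1959) = (15/(-14))*(-1959) = (15*(-1/14))*(-1959) = -15/14*(-1959) = 29385/14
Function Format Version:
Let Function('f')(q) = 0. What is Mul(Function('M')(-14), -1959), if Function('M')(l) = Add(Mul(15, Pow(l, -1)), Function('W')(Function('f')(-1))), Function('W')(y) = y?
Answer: Rational(29385, 14) ≈ 2098.9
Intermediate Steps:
Function('M')(l) = Mul(15, Pow(l, -1)) (Function('M')(l) = Add(Mul(15, Pow(l, -1)), 0) = Mul(15, Pow(l, -1)))
Mul(Function('M')(-14), -1959) = Mul(Mul(15, Pow(-14, -1)), -1959) = Mul(Mul(15, Rational(-1, 14)), -1959) = Mul(Rational(-15, 14), -1959) = Rational(29385, 14)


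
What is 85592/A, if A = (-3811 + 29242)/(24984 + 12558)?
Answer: 1071098288/8477 ≈ 1.2635e+5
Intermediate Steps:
A = 8477/12514 (A = 25431/37542 = 25431*(1/37542) = 8477/12514 ≈ 0.67740)
85592/A = 85592/(8477/12514) = 85592*(12514/8477) = 1071098288/8477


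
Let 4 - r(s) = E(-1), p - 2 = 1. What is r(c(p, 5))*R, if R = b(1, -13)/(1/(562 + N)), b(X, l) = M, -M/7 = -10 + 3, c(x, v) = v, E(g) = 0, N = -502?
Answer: 11760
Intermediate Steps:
p = 3 (p = 2 + 1 = 3)
r(s) = 4 (r(s) = 4 - 1*0 = 4 + 0 = 4)
M = 49 (M = -7*(-10 + 3) = -7*(-7) = 49)
b(X, l) = 49
R = 2940 (R = 49/(1/(562 - 502)) = 49/(1/60) = 49*60 = 2940)
r(c(p, 5))*R = 4*2940 = 11760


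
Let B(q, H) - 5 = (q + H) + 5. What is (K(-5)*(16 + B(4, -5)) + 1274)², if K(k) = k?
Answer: 1320201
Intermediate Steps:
B(q, H) = 10 + H + q (B(q, H) = 5 + ((q + H) + 5) = 5 + ((H + q) + 5) = 5 + (5 + H + q) = 10 + H + q)
(K(-5)*(16 + B(4, -5)) + 1274)² = (-5*(16 + (10 - 5 + 4)) + 1274)² = (-5*(16 + 9) + 1274)² = (-5*25 + 1274)² = (-125 + 1274)² = 1149² = 1320201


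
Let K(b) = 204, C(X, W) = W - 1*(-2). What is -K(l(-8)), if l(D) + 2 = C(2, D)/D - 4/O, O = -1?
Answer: -204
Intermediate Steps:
C(X, W) = 2 + W (C(X, W) = W + 2 = 2 + W)
l(D) = 2 + (2 + D)/D (l(D) = -2 + ((2 + D)/D - 4/(-1)) = -2 + ((2 + D)/D - 4*(-1)) = -2 + ((2 + D)/D + 4) = -2 + (4 + (2 + D)/D) = 2 + (2 + D)/D)
-K(l(-8)) = -1*204 = -204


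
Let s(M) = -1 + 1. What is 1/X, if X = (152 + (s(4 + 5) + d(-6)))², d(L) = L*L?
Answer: 1/35344 ≈ 2.8293e-5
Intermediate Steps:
d(L) = L²
s(M) = 0
X = 35344 (X = (152 + (0 + (-6)²))² = (152 + (0 + 36))² = (152 + 36)² = 188² = 35344)
1/X = 1/35344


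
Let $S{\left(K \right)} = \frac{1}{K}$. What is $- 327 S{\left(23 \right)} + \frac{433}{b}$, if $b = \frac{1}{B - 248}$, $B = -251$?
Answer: $- \frac{4969868}{23} \approx -2.1608 \cdot 10^{5}$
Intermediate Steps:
$b = - \frac{1}{499}$ ($b = \frac{1}{-251 - 248} = \frac{1}{-499} = - \frac{1}{499} \approx -0.002004$)
$- 327 S{\left(23 \right)} + \frac{433}{b} = - \frac{327}{23} + \frac{433}{- \frac{1}{499}} = \left(-327\right) \frac{1}{23} + 433 \left(-499\right) = - \frac{327}{23} - 216067 = - \frac{4969868}{23}$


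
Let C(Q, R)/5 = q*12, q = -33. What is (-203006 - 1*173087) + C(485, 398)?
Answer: -378073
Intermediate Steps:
C(Q, R) = -1980 (C(Q, R) = 5*(-33*12) = 5*(-396) = -1980)
(-203006 - 1*173087) + C(485, 398) = (-203006 - 1*173087) - 1980 = (-203006 - 173087) - 1980 = -376093 - 1980 = -378073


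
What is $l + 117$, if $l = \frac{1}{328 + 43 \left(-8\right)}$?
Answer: $\frac{1871}{16} \approx 116.94$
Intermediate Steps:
$l = - \frac{1}{16}$ ($l = \frac{1}{328 - 344} = \frac{1}{-16} = - \frac{1}{16} \approx -0.0625$)
$l + 117 = - \frac{1}{16} + 117 = \frac{1871}{16}$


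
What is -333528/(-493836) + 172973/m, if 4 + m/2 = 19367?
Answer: 8194708313/1593691078 ≈ 5.1420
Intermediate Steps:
m = 38726 (m = -8 + 2*19367 = -8 + 38734 = 38726)
-333528/(-493836) + 172973/m = -333528/(-493836) + 172973/38726 = -333528*(-1/493836) + 172973*(1/38726) = 27794/41153 + 172973/38726 = 8194708313/1593691078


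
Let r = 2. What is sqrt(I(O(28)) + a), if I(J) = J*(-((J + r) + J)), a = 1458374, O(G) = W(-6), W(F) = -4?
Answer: 5*sqrt(58334) ≈ 1207.6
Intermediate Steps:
O(G) = -4
I(J) = J*(-2 - 2*J) (I(J) = J*(-((J + 2) + J)) = J*(-((2 + J) + J)) = J*(-(2 + 2*J)) = J*(-2 - 2*J))
sqrt(I(O(28)) + a) = sqrt(-2*(-4)*(1 - 4) + 1458374) = sqrt(-2*(-4)*(-3) + 1458374) = sqrt(-24 + 1458374) = sqrt(1458350) = 5*sqrt(58334)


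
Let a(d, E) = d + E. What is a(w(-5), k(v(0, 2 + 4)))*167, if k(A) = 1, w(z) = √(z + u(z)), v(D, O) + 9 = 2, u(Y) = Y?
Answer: 167 + 167*I*√10 ≈ 167.0 + 528.1*I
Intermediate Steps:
v(D, O) = -7 (v(D, O) = -9 + 2 = -7)
w(z) = √2*√z (w(z) = √(z + z) = √(2*z) = √2*√z)
a(d, E) = E + d
a(w(-5), k(v(0, 2 + 4)))*167 = (1 + √2*√(-5))*167 = (1 + √2*(I*√5))*167 = (1 + I*√10)*167 = 167 + 167*I*√10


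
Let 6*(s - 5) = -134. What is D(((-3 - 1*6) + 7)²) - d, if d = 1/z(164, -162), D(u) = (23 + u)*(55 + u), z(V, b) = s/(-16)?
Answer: 20697/13 ≈ 1592.1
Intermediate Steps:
s = -52/3 (s = 5 + (⅙)*(-134) = 5 - 67/3 = -52/3 ≈ -17.333)
z(V, b) = 13/12 (z(V, b) = -52/3/(-16) = -52/3*(-1/16) = 13/12)
d = 12/13 (d = 1/(13/12) = 12/13 ≈ 0.92308)
D(((-3 - 1*6) + 7)²) - d = (1265 + (((-3 - 1*6) + 7)²)² + 78*((-3 - 1*6) + 7)²) - 1*12/13 = (1265 + (((-3 - 6) + 7)²)² + 78*((-3 - 6) + 7)²) - 12/13 = (1265 + ((-9 + 7)²)² + 78*(-9 + 7)²) - 12/13 = (1265 + ((-2)²)² + 78*(-2)²) - 12/13 = (1265 + 4² + 78*4) - 12/13 = (1265 + 16 + 312) - 12/13 = 1593 - 12/13 = 20697/13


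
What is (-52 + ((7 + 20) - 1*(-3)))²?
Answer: 484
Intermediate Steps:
(-52 + ((7 + 20) - 1*(-3)))² = (-52 + (27 + 3))² = (-52 + 30)² = (-22)² = 484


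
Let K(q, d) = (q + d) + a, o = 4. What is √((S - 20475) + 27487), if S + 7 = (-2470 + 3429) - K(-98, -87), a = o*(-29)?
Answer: √8265 ≈ 90.912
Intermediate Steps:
a = -116 (a = 4*(-29) = -116)
K(q, d) = -116 + d + q (K(q, d) = (q + d) - 116 = (d + q) - 116 = -116 + d + q)
S = 1253 (S = -7 + ((-2470 + 3429) - (-116 - 87 - 98)) = -7 + (959 - 1*(-301)) = -7 + (959 + 301) = -7 + 1260 = 1253)
√((S - 20475) + 27487) = √((1253 - 20475) + 27487) = √(-19222 + 27487) = √8265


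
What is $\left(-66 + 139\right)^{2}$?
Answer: $5329$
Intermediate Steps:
$\left(-66 + 139\right)^{2} = 73^{2} = 5329$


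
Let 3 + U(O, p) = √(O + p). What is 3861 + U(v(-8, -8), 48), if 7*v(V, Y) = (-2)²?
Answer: 3858 + 2*√595/7 ≈ 3865.0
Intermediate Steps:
v(V, Y) = 4/7 (v(V, Y) = (⅐)*(-2)² = (⅐)*4 = 4/7)
U(O, p) = -3 + √(O + p)
3861 + U(v(-8, -8), 48) = 3861 + (-3 + √(4/7 + 48)) = 3861 + (-3 + √(340/7)) = 3861 + (-3 + 2*√595/7) = 3858 + 2*√595/7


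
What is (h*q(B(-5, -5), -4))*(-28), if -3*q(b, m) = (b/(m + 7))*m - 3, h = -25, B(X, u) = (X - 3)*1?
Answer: -16100/9 ≈ -1788.9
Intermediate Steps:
B(X, u) = -3 + X (B(X, u) = (-3 + X)*1 = -3 + X)
q(b, m) = 1 - b*m/(3*(7 + m)) (q(b, m) = -((b/(m + 7))*m - 3)/3 = -((b/(7 + m))*m - 3)/3 = -(b*m/(7 + m) - 3)/3 = -(-3 + b*m/(7 + m))/3 = 1 - b*m/(3*(7 + m)))
(h*q(B(-5, -5), -4))*(-28) = -25*(7 - 4 - ⅓*(-3 - 5)*(-4))/(7 - 4)*(-28) = -25*(7 - 4 - ⅓*(-8)*(-4))/3*(-28) = -25*(7 - 4 - 32/3)/3*(-28) = -25*(-23)/(3*3)*(-28) = -25*(-23/9)*(-28) = (575/9)*(-28) = -16100/9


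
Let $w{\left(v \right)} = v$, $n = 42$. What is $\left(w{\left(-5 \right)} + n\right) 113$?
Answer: $4181$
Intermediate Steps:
$\left(w{\left(-5 \right)} + n\right) 113 = \left(-5 + 42\right) 113 = 37 \cdot 113 = 4181$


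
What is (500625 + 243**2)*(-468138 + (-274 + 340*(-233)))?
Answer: -306495391968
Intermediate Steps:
(500625 + 243**2)*(-468138 + (-274 + 340*(-233))) = (500625 + 59049)*(-468138 + (-274 - 79220)) = 559674*(-468138 - 79494) = 559674*(-547632) = -306495391968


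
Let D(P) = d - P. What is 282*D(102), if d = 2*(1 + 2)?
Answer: -27072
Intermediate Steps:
d = 6 (d = 2*3 = 6)
D(P) = 6 - P
282*D(102) = 282*(6 - 1*102) = 282*(6 - 102) = 282*(-96) = -27072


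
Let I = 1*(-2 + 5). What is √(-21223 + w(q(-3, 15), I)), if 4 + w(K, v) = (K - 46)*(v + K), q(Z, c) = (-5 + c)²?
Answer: I*√15665 ≈ 125.16*I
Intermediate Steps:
I = 3 (I = 1*3 = 3)
w(K, v) = -4 + (-46 + K)*(K + v) (w(K, v) = -4 + (K - 46)*(v + K) = -4 + (-46 + K)*(K + v))
√(-21223 + w(q(-3, 15), I)) = √(-21223 + (-4 + ((-5 + 15)²)² - 46*(-5 + 15)² - 46*3 + (-5 + 15)²*3)) = √(-21223 + (-4 + (10²)² - 46*10² - 138 + 10²*3)) = √(-21223 + (-4 + 100² - 46*100 - 138 + 100*3)) = √(-21223 + (-4 + 10000 - 4600 - 138 + 300)) = √(-21223 + 5558) = √(-15665) = I*√15665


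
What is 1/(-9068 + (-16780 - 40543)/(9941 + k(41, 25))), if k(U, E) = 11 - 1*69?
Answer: -9883/89676367 ≈ -0.00011021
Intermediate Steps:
k(U, E) = -58 (k(U, E) = 11 - 69 = -58)
1/(-9068 + (-16780 - 40543)/(9941 + k(41, 25))) = 1/(-9068 + (-16780 - 40543)/(9941 - 58)) = 1/(-9068 - 57323/9883) = 1/(-89676367/9883) = -9883/89676367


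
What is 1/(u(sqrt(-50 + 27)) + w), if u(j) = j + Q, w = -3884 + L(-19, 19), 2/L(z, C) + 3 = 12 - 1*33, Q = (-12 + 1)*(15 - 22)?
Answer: -548220/2087122537 - 144*I*sqrt(23)/2087122537 ≈ -0.00026267 - 3.3089e-7*I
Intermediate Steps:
Q = 77 (Q = -11*(-7) = 77)
L(z, C) = -1/12 (L(z, C) = 2/(-3 + (12 - 1*33)) = 2/(-3 + (12 - 33)) = 2/(-3 - 21) = 2/(-24) = 2*(-1/24) = -1/12)
w = -46609/12 (w = -3884 - 1/12 = -46609/12 ≈ -3884.1)
u(j) = 77 + j (u(j) = j + 77 = 77 + j)
1/(u(sqrt(-50 + 27)) + w) = 1/((77 + sqrt(-50 + 27)) - 46609/12) = 1/((77 + sqrt(-23)) - 46609/12) = 1/((77 + I*sqrt(23)) - 46609/12) = 1/(-45685/12 + I*sqrt(23))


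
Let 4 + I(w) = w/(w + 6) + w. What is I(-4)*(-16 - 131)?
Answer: 1470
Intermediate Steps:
I(w) = -4 + w + w/(6 + w) (I(w) = -4 + (w/(w + 6) + w) = -4 + (w/(6 + w) + w) = -4 + (w + w/(6 + w)) = -4 + w + w/(6 + w))
I(-4)*(-16 - 131) = ((-24 + (-4)² + 3*(-4))/(6 - 4))*(-16 - 131) = ((-24 + 16 - 12)/2)*(-147) = ((½)*(-20))*(-147) = -10*(-147) = 1470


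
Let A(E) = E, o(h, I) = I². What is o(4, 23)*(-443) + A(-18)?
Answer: -234365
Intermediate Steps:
o(4, 23)*(-443) + A(-18) = 23²*(-443) - 18 = 529*(-443) - 18 = -234347 - 18 = -234365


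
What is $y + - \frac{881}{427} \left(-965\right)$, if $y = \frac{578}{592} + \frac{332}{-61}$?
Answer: $\frac{251084339}{126392} \approx 1986.6$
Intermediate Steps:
$y = - \frac{80643}{18056}$ ($y = 578 \cdot \frac{1}{592} + 332 \left(- \frac{1}{61}\right) = \frac{289}{296} - \frac{332}{61} = - \frac{80643}{18056} \approx -4.4663$)
$y + - \frac{881}{427} \left(-965\right) = - \frac{80643}{18056} + - \frac{881}{427} \left(-965\right) = - \frac{80643}{18056} + \left(-881\right) \frac{1}{427} \left(-965\right) = - \frac{80643}{18056} - - \frac{850165}{427} = - \frac{80643}{18056} + \frac{850165}{427} = \frac{251084339}{126392}$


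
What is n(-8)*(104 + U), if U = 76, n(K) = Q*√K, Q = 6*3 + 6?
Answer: 8640*I*√2 ≈ 12219.0*I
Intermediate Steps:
Q = 24 (Q = 18 + 6 = 24)
n(K) = 24*√K
n(-8)*(104 + U) = (24*√(-8))*(104 + 76) = (24*(2*I*√2))*180 = (48*I*√2)*180 = 8640*I*√2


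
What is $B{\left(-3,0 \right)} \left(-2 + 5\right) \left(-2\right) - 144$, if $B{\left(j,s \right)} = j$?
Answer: $-126$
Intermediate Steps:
$B{\left(-3,0 \right)} \left(-2 + 5\right) \left(-2\right) - 144 = - 3 \left(-2 + 5\right) \left(-2\right) - 144 = - 3 \cdot 3 \left(-2\right) - 144 = \left(-3\right) \left(-6\right) - 144 = 18 - 144 = -126$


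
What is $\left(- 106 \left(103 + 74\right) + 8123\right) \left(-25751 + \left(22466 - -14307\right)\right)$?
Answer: $-117263058$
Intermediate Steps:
$\left(- 106 \left(103 + 74\right) + 8123\right) \left(-25751 + \left(22466 - -14307\right)\right) = \left(\left(-106\right) 177 + 8123\right) \left(-25751 + \left(22466 + 14307\right)\right) = \left(-18762 + 8123\right) \left(-25751 + 36773\right) = \left(-10639\right) 11022 = -117263058$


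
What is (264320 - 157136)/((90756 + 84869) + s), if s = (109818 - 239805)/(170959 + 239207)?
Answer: 4884803616/8003919307 ≈ 0.61030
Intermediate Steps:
s = -14443/45574 (s = -129987/410166 = -129987*1/410166 = -14443/45574 ≈ -0.31691)
(264320 - 157136)/((90756 + 84869) + s) = (264320 - 157136)/((90756 + 84869) - 14443/45574) = 107184/(175625 - 14443/45574) = 107184/(8003919307/45574) = 107184*(45574/8003919307) = 4884803616/8003919307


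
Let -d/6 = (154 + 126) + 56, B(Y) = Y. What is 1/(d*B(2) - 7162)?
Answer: -1/11194 ≈ -8.9334e-5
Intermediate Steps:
d = -2016 (d = -6*((154 + 126) + 56) = -6*(280 + 56) = -6*336 = -2016)
1/(d*B(2) - 7162) = 1/(-2016*2 - 7162) = 1/(-4032 - 7162) = 1/(-11194) = -1/11194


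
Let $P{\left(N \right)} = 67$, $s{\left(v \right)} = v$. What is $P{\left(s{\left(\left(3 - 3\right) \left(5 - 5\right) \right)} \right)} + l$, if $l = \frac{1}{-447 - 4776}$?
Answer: $\frac{349940}{5223} \approx 67.0$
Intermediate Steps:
$l = - \frac{1}{5223}$ ($l = \frac{1}{-5223} = - \frac{1}{5223} \approx -0.00019146$)
$P{\left(s{\left(\left(3 - 3\right) \left(5 - 5\right) \right)} \right)} + l = 67 - \frac{1}{5223} = \frac{349940}{5223}$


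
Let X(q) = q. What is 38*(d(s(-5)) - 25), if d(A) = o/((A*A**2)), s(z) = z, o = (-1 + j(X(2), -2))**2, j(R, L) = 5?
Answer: -119358/125 ≈ -954.86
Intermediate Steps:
o = 16 (o = (-1 + 5)**2 = 4**2 = 16)
d(A) = 16/A**3 (d(A) = 16/((A*A**2)) = 16/(A**3) = 16/A**3)
38*(d(s(-5)) - 25) = 38*(16/(-5)**3 - 25) = 38*(16*(-1/125) - 25) = 38*(-16/125 - 25) = 38*(-3141/125) = -119358/125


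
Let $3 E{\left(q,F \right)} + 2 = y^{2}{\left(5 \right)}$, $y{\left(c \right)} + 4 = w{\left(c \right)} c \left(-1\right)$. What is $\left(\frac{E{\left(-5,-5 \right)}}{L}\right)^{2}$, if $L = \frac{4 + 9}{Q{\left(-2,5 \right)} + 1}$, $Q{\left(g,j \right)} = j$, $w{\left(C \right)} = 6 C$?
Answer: $\frac{2249415184}{169} \approx 1.331 \cdot 10^{7}$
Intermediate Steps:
$y{\left(c \right)} = -4 - 6 c^{2}$ ($y{\left(c \right)} = -4 + 6 c c \left(-1\right) = -4 + 6 c^{2} \left(-1\right) = -4 - 6 c^{2}$)
$E{\left(q,F \right)} = \frac{23714}{3}$ ($E{\left(q,F \right)} = - \frac{2}{3} + \frac{\left(-4 - 6 \cdot 5^{2}\right)^{2}}{3} = - \frac{2}{3} + \frac{\left(-4 - 150\right)^{2}}{3} = - \frac{2}{3} + \frac{\left(-154\right)^{2}}{3} = - \frac{2}{3} + \frac{1}{3} \cdot 23716 = - \frac{2}{3} + \frac{23716}{3} = \frac{23714}{3}$)
$L = \frac{13}{6}$ ($L = \frac{4 + 9}{5 + 1} = \frac{13}{6} \approx 2.1667$)
$\left(\frac{E{\left(-5,-5 \right)}}{L}\right)^{2} = \left(\frac{23714}{3 \cdot \frac{13}{6}}\right)^{2} = \left(\frac{23714}{3} \cdot \frac{6}{13}\right)^{2} = \left(\frac{47428}{13}\right)^{2} = \frac{2249415184}{169}$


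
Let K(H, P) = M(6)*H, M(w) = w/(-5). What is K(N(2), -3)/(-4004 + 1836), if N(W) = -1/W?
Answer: -3/10840 ≈ -0.00027675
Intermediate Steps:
M(w) = -w/5 (M(w) = w*(-⅕) = -w/5)
K(H, P) = -6*H/5 (K(H, P) = (-⅕*6)*H = -6*H/5)
K(N(2), -3)/(-4004 + 1836) = (-(-6)/(5*2))/(-4004 + 1836) = (-(-6)/(5*2))/(-2168) = -(-3)*(-1)/(5420*2) = -1/2168*⅗ = -3/10840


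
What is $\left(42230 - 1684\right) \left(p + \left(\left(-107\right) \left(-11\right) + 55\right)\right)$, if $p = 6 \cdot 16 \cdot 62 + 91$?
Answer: $294972150$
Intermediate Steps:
$p = 6043$ ($p = 96 \cdot 62 + 91 = 5952 + 91 = 6043$)
$\left(42230 - 1684\right) \left(p + \left(\left(-107\right) \left(-11\right) + 55\right)\right) = \left(42230 - 1684\right) \left(6043 + \left(\left(-107\right) \left(-11\right) + 55\right)\right) = 40546 \left(6043 + \left(1177 + 55\right)\right) = 40546 \left(6043 + 1232\right) = 40546 \cdot 7275 = 294972150$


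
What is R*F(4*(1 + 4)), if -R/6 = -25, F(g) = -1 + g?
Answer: 2850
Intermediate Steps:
R = 150 (R = -6*(-25) = 150)
R*F(4*(1 + 4)) = 150*(-1 + 4*(1 + 4)) = 150*(-1 + 4*5) = 150*(-1 + 20) = 150*19 = 2850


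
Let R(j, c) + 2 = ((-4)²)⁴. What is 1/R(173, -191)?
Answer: 1/65534 ≈ 1.5259e-5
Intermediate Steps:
R(j, c) = 65534 (R(j, c) = -2 + ((-4)²)⁴ = -2 + 16⁴ = -2 + 65536 = 65534)
1/R(173, -191) = 1/65534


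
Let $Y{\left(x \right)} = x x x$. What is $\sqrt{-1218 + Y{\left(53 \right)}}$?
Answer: $\sqrt{147659} \approx 384.26$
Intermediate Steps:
$Y{\left(x \right)} = x^{3}$ ($Y{\left(x \right)} = x^{2} x = x^{3}$)
$\sqrt{-1218 + Y{\left(53 \right)}} = \sqrt{-1218 + 53^{3}} = \sqrt{-1218 + 148877} = \sqrt{147659}$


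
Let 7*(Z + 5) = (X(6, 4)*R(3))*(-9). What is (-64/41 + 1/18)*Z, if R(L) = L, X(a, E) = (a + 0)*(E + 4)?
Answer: 1478741/5166 ≈ 286.24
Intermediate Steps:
X(a, E) = a*(4 + E)
Z = -1331/7 (Z = -5 + (((6*(4 + 4))*3)*(-9))/7 = -5 + (((6*8)*3)*(-9))/7 = -5 + ((48*3)*(-9))/7 = -5 + (144*(-9))/7 = -5 + (⅐)*(-1296) = -5 - 1296/7 = -1331/7 ≈ -190.14)
(-64/41 + 1/18)*Z = (-64/41 + 1/18)*(-1331/7) = -1111/738*(-1331/7) = 1478741/5166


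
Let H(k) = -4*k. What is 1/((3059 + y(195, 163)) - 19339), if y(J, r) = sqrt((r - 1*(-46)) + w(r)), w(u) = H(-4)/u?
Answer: -2653640/43201225117 - 3*sqrt(617281)/43201225117 ≈ -6.1480e-5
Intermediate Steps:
w(u) = 16/u (w(u) = (-4*(-4))/u = 16/u)
y(J, r) = sqrt(46 + r + 16/r) (y(J, r) = sqrt((r - 1*(-46)) + 16/r) = sqrt((r + 46) + 16/r) = sqrt((46 + r) + 16/r) = sqrt(46 + r + 16/r))
1/((3059 + y(195, 163)) - 19339) = 1/((3059 + sqrt(46 + 163 + 16/163)) - 19339) = 1/((3059 + sqrt(34083/163)) - 19339) = 1/((3059 + 3*sqrt(617281)/163) - 19339) = 1/(-16280 + 3*sqrt(617281)/163)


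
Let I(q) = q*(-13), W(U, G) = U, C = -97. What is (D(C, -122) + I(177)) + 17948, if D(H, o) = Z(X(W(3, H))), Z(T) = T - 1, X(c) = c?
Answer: 15649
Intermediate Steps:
Z(T) = -1 + T
I(q) = -13*q
D(H, o) = 2 (D(H, o) = -1 + 3 = 2)
(D(C, -122) + I(177)) + 17948 = (2 - 13*177) + 17948 = (2 - 2301) + 17948 = -2299 + 17948 = 15649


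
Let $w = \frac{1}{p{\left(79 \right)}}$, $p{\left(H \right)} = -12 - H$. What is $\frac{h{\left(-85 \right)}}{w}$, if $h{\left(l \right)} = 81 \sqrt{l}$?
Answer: $- 7371 i \sqrt{85} \approx - 67957.0 i$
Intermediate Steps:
$w = - \frac{1}{91}$ ($w = \frac{1}{-12 - 79} = \frac{1}{-91} = - \frac{1}{91} \approx -0.010989$)
$\frac{h{\left(-85 \right)}}{w} = \frac{81 \sqrt{-85}}{- \frac{1}{91}} = 81 i \sqrt{85} \left(-91\right) = - 7371 i \sqrt{85}$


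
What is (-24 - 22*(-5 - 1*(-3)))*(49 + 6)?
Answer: 1100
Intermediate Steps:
(-24 - 22*(-5 - 1*(-3)))*(49 + 6) = (-24 - 22*(-5 + 3))*55 = (-24 - 22*(-2))*55 = (-24 + 44)*55 = 20*55 = 1100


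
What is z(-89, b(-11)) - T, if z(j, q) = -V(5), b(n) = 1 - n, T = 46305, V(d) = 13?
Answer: -46318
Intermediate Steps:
z(j, q) = -13 (z(j, q) = -1*13 = -13)
z(-89, b(-11)) - T = -13 - 1*46305 = -13 - 46305 = -46318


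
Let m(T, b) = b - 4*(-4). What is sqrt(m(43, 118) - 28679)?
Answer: I*sqrt(28545) ≈ 168.95*I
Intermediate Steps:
m(T, b) = 16 + b (m(T, b) = b + 16 = 16 + b)
sqrt(m(43, 118) - 28679) = sqrt((16 + 118) - 28679) = sqrt(134 - 28679) = sqrt(-28545) = I*sqrt(28545)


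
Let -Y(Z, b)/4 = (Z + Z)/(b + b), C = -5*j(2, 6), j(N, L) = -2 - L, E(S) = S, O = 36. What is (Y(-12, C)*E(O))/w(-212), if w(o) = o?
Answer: -54/265 ≈ -0.20377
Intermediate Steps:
C = 40 (C = -5*(-2 - 1*6) = -5*(-2 - 6) = -5*(-8) = 40)
Y(Z, b) = -4*Z/b (Y(Z, b) = -4*(Z + Z)/(b + b) = -4*2*Z/(2*b) = -4*2*Z*1/(2*b) = -4*Z/b)
(Y(-12, C)*E(O))/w(-212) = (-4*(-12)/40*36)/(-212) = (-4*(-12)*1/40*36)*(-1/212) = ((6/5)*36)*(-1/212) = (216/5)*(-1/212) = -54/265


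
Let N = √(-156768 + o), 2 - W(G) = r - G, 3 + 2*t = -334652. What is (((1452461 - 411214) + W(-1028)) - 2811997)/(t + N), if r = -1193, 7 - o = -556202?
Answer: 1185068907730/111992371261 + 7082332*√399441/111992371261 ≈ 10.622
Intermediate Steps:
t = -334655/2 (t = -3/2 + (½)*(-334652) = -3/2 - 167326 = -334655/2 ≈ -1.6733e+5)
o = 556209 (o = 7 - 1*(-556202) = 7 + 556202 = 556209)
W(G) = 1195 + G (W(G) = 2 - (-1193 - G) = 2 + (1193 + G) = 1195 + G)
N = √399441 (N = √(-156768 + 556209) = √399441 ≈ 632.01)
(((1452461 - 411214) + W(-1028)) - 2811997)/(t + N) = (((1452461 - 411214) + (1195 - 1028)) - 2811997)/(-334655/2 + √399441) = ((1041247 + 167) - 2811997)/(-334655/2 + √399441) = (1041414 - 2811997)/(-334655/2 + √399441) = -1770583/(-334655/2 + √399441)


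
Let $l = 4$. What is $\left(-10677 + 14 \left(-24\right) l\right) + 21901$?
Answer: $9880$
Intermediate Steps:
$\left(-10677 + 14 \left(-24\right) l\right) + 21901 = \left(-10677 + 14 \left(-24\right) 4\right) + 21901 = \left(-10677 - 1344\right) + 21901 = -12021 + 21901 = 9880$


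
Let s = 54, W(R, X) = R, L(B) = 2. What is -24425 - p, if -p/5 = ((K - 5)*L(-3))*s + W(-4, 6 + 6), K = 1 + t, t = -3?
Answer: -28225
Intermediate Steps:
K = -2 (K = 1 - 3 = -2)
p = 3800 (p = -5*(((-2 - 5)*2)*54 - 4) = -5*(-7*2*54 - 4) = -5*(-14*54 - 4) = -5*(-756 - 4) = -5*(-760) = 3800)
-24425 - p = -24425 - 1*3800 = -24425 - 3800 = -28225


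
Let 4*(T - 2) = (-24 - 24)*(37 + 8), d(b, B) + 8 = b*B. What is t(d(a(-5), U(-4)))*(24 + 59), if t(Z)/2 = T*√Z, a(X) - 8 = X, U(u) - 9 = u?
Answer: -89308*√7 ≈ -2.3629e+5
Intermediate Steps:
U(u) = 9 + u
a(X) = 8 + X
d(b, B) = -8 + B*b (d(b, B) = -8 + b*B = -8 + B*b)
T = -538 (T = 2 + ((-24 - 24)*(37 + 8))/4 = 2 + (-48*45)/4 = 2 + (¼)*(-2160) = 2 - 540 = -538)
t(Z) = -1076*√Z (t(Z) = 2*(-538*√Z) = -1076*√Z)
t(d(a(-5), U(-4)))*(24 + 59) = (-1076*√(-8 + (9 - 4)*(8 - 5)))*(24 + 59) = -1076*√(-8 + 5*3)*83 = -1076*√(-8 + 15)*83 = -1076*√7*83 = -89308*√7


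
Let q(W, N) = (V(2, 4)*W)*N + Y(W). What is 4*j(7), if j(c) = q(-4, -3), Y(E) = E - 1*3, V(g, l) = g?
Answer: 68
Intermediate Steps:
Y(E) = -3 + E (Y(E) = E - 3 = -3 + E)
q(W, N) = -3 + W + 2*N*W (q(W, N) = (2*W)*N + (-3 + W) = 2*N*W + (-3 + W) = -3 + W + 2*N*W)
j(c) = 17 (j(c) = -3 - 4 + 2*(-3)*(-4) = -3 - 4 + 24 = 17)
4*j(7) = 4*17 = 68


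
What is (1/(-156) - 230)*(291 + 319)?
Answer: -10943705/78 ≈ -1.4030e+5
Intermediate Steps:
(1/(-156) - 230)*(291 + 319) = (-1/156 - 230)*610 = -35881/156*610 = -10943705/78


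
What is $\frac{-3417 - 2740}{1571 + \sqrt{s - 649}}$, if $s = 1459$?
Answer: $- \frac{9672647}{2467231} + \frac{55413 \sqrt{10}}{2467231} \approx -3.8494$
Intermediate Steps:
$\frac{-3417 - 2740}{1571 + \sqrt{s - 649}} = \frac{-3417 - 2740}{1571 + \sqrt{1459 - 649}} = - \frac{6157}{1571 + \sqrt{810}} = - \frac{6157}{1571 + 9 \sqrt{10}}$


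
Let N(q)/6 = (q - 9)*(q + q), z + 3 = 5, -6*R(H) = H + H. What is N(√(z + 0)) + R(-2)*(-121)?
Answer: -170/3 - 108*√2 ≈ -209.40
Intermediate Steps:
R(H) = -H/3 (R(H) = -(H + H)/6 = -H/3)
z = 2 (z = -3 + 5 = 2)
N(q) = 12*q*(-9 + q) (N(q) = 6*((q - 9)*(q + q)) = 6*((-9 + q)*(2*q)) = 6*(2*q*(-9 + q)) = 12*q*(-9 + q))
N(√(z + 0)) + R(-2)*(-121) = 12*√(2 + 0)*(-9 + √(2 + 0)) - ⅓*(-2)*(-121) = 12*√2*(-9 + √2) + (⅔)*(-121) = 12*√2*(-9 + √2) - 242/3 = -242/3 + 12*√2*(-9 + √2)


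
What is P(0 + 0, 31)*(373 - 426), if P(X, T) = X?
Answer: 0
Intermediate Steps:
P(0 + 0, 31)*(373 - 426) = (0 + 0)*(373 - 426) = 0*(-53) = 0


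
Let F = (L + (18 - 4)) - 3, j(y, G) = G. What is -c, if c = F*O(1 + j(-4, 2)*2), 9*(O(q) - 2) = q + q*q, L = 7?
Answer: -96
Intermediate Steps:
O(q) = 2 + q/9 + q**2/9 (O(q) = 2 + (q + q*q)/9 = 2 + (q + q**2)/9 = 2 + (q/9 + q**2/9) = 2 + q/9 + q**2/9)
F = 18 (F = (7 + (18 - 4)) - 3 = (7 + 14) - 3 = 21 - 3 = 18)
c = 96 (c = 18*(2 + (1 + 2*2)/9 + (1 + 2*2)**2/9) = 18*(2 + (1 + 4)/9 + (1 + 4)**2/9) = 18*(2 + (1/9)*5 + (1/9)*5**2) = 18*(2 + 5/9 + (1/9)*25) = 18*(2 + 5/9 + 25/9) = 18*(16/3) = 96)
-c = -1*96 = -96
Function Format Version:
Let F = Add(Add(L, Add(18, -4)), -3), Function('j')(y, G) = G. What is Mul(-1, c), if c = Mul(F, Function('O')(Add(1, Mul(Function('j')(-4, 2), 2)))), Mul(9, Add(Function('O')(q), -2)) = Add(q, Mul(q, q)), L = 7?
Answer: -96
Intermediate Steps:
Function('O')(q) = Add(2, Mul(Rational(1, 9), q), Mul(Rational(1, 9), Pow(q, 2))) (Function('O')(q) = Add(2, Mul(Rational(1, 9), Add(q, Mul(q, q)))) = Add(2, Mul(Rational(1, 9), Add(q, Pow(q, 2)))) = Add(2, Add(Mul(Rational(1, 9), q), Mul(Rational(1, 9), Pow(q, 2)))) = Add(2, Mul(Rational(1, 9), q), Mul(Rational(1, 9), Pow(q, 2))))
F = 18 (F = Add(Add(7, Add(18, -4)), -3) = Add(Add(7, 14), -3) = Add(21, -3) = 18)
c = 96 (c = Mul(18, Add(2, Mul(Rational(1, 9), Add(1, Mul(2, 2))), Mul(Rational(1, 9), Pow(Add(1, Mul(2, 2)), 2)))) = Mul(18, Add(2, Mul(Rational(1, 9), Add(1, 4)), Mul(Rational(1, 9), Pow(Add(1, 4), 2)))) = Mul(18, Add(2, Mul(Rational(1, 9), 5), Mul(Rational(1, 9), Pow(5, 2)))) = Mul(18, Add(2, Rational(5, 9), Mul(Rational(1, 9), 25))) = Mul(18, Add(2, Rational(5, 9), Rational(25, 9))) = Mul(18, Rational(16, 3)) = 96)
Mul(-1, c) = Mul(-1, 96) = -96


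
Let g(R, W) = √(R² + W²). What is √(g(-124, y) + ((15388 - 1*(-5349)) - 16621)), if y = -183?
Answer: √(4116 + √48865) ≈ 65.856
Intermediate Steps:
√(g(-124, y) + ((15388 - 1*(-5349)) - 16621)) = √(√((-124)² + (-183)²) + ((15388 - 1*(-5349)) - 16621)) = √(√(15376 + 33489) + ((15388 + 5349) - 16621)) = √(√48865 + (20737 - 16621)) = √(√48865 + 4116) = √(4116 + √48865)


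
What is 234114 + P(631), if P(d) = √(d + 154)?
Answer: 234114 + √785 ≈ 2.3414e+5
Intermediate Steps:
P(d) = √(154 + d)
234114 + P(631) = 234114 + √(154 + 631) = 234114 + √785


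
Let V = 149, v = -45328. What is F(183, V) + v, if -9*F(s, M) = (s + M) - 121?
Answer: -408163/9 ≈ -45351.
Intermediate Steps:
F(s, M) = 121/9 - M/9 - s/9 (F(s, M) = -((s + M) - 121)/9 = -((M + s) - 121)/9 = -(-121 + M + s)/9 = 121/9 - M/9 - s/9)
F(183, V) + v = (121/9 - 1/9*149 - 1/9*183) - 45328 = (121/9 - 149/9 - 61/3) - 45328 = -211/9 - 45328 = -408163/9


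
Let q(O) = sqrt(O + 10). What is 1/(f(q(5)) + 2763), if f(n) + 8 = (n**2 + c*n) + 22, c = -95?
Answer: 2792/7659889 + 95*sqrt(15)/7659889 ≈ 0.00041253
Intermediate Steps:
q(O) = sqrt(10 + O)
f(n) = 14 + n**2 - 95*n (f(n) = -8 + ((n**2 - 95*n) + 22) = -8 + (22 + n**2 - 95*n) = 14 + n**2 - 95*n)
1/(f(q(5)) + 2763) = 1/((14 + (sqrt(10 + 5))**2 - 95*sqrt(10 + 5)) + 2763) = 1/((14 + (sqrt(15))**2 - 95*sqrt(15)) + 2763) = 1/((14 + 15 - 95*sqrt(15)) + 2763) = 1/((29 - 95*sqrt(15)) + 2763) = 1/(2792 - 95*sqrt(15))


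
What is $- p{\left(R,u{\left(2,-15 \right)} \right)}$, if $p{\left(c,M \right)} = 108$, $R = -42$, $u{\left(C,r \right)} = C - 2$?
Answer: $-108$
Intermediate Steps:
$u{\left(C,r \right)} = -2 + C$
$- p{\left(R,u{\left(2,-15 \right)} \right)} = \left(-1\right) 108 = -108$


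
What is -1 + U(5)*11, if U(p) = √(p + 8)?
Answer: -1 + 11*√13 ≈ 38.661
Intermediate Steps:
U(p) = √(8 + p)
-1 + U(5)*11 = -1 + √(8 + 5)*11 = -1 + √13*11 = -1 + 11*√13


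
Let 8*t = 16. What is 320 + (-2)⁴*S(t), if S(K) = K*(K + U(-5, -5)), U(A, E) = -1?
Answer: 352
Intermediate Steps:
t = 2 (t = (⅛)*16 = 2)
S(K) = K*(-1 + K) (S(K) = K*(K - 1) = K*(-1 + K))
320 + (-2)⁴*S(t) = 320 + (-2)⁴*(2*(-1 + 2)) = 320 + 16*(2*1) = 320 + 16*2 = 320 + 32 = 352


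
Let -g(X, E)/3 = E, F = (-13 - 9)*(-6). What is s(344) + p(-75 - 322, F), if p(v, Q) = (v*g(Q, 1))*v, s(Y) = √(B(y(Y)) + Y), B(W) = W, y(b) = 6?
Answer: -472827 + 5*√14 ≈ -4.7281e+5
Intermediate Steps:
F = 132 (F = -22*(-6) = 132)
s(Y) = √(6 + Y)
g(X, E) = -3*E
p(v, Q) = -3*v² (p(v, Q) = (v*(-3*1))*v = (v*(-3))*v = (-3*v)*v = -3*v²)
s(344) + p(-75 - 322, F) = √(6 + 344) - 3*(-75 - 322)² = √350 - 3*(-397)² = 5*√14 - 3*157609 = 5*√14 - 472827 = -472827 + 5*√14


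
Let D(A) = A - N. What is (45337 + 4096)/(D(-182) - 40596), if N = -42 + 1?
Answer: -49433/40737 ≈ -1.2135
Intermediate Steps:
N = -41
D(A) = 41 + A (D(A) = A - 1*(-41) = A + 41 = 41 + A)
(45337 + 4096)/(D(-182) - 40596) = (45337 + 4096)/((41 - 182) - 40596) = 49433/(-141 - 40596) = 49433/(-40737) = 49433*(-1/40737) = -49433/40737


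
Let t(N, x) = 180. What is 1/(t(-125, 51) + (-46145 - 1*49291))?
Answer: -1/95256 ≈ -1.0498e-5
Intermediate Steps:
1/(t(-125, 51) + (-46145 - 1*49291)) = 1/(180 + (-46145 - 1*49291)) = 1/(180 + (-46145 - 49291)) = 1/(180 - 95436) = 1/(-95256) = -1/95256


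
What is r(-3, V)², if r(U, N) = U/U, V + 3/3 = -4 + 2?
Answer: 1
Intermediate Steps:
V = -3 (V = -1 + (-4 + 2) = -1 - 2 = -3)
r(U, N) = 1
r(-3, V)² = 1² = 1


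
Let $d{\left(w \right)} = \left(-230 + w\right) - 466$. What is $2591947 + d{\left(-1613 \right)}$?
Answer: $2589638$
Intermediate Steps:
$d{\left(w \right)} = -696 + w$ ($d{\left(w \right)} = \left(-230 + w\right) - 466 = -696 + w$)
$2591947 + d{\left(-1613 \right)} = 2591947 - 2309 = 2589638$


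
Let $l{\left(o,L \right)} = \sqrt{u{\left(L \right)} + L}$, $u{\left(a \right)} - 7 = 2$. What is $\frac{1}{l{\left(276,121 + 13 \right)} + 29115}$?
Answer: $\frac{29115}{847683082} - \frac{\sqrt{143}}{847683082} \approx 3.4332 \cdot 10^{-5}$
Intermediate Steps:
$u{\left(a \right)} = 9$ ($u{\left(a \right)} = 7 + 2 = 9$)
$l{\left(o,L \right)} = \sqrt{9 + L}$
$\frac{1}{l{\left(276,121 + 13 \right)} + 29115} = \frac{1}{\sqrt{9 + \left(121 + 13\right)} + 29115} = \frac{1}{\sqrt{9 + 134} + 29115} = \frac{1}{\sqrt{143} + 29115} = \frac{1}{29115 + \sqrt{143}}$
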